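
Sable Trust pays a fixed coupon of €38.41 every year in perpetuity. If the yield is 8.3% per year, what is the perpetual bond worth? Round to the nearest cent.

Level perpetuity: PV = C / r = €38.41 / 0.083 = €462.77

€462.77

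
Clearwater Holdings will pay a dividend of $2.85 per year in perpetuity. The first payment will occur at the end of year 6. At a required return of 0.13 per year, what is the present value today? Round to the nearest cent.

$11.90

Value at end of year 5: C / r = $2.85 / 0.13 = $21.9231
Discount to today: PV = $21.9231 / (1 + 0.13)^5 = $21.9231 / 1.842435 = $11.90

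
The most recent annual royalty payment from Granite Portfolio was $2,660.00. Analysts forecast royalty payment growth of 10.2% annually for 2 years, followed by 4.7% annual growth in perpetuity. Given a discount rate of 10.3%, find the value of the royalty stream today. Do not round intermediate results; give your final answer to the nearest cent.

D_1 = 2931.32000
D_2 = 3230.31464
Terminal value at year 2: TV = D_2×(1+g_2)/(r−g_2) = 3382.13943/0.056 = 60395.34693
P_0 = D_1/(1+r)^1 + D_2/(1+r)^2 + TV/(1+r)^2
    = 2657.58840 + 2655.17898 + 49642.36409 = 54955.13146

$54955.13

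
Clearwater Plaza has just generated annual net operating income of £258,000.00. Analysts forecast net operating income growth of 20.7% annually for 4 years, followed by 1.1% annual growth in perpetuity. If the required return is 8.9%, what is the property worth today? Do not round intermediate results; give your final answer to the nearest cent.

D_1 = 311406.00000
D_2 = 375867.04200
D_3 = 453671.51969
D_4 = 547581.52427
Terminal value at year 4: TV = D_4×(1+g_2)/(r−g_2) = 553604.92104/0.078 = 7097498.98766
P_0 = D_1/(1+r)^1 + D_2/(1+r)^2 + D_3/(1+r)^3 + D_4/(1+r)^4 + TV/(1+r)^4
    = 285955.92287 + 316941.04582 + 351283.60175 + 389347.38963 + 5046541.16564 = 6390069.12571

£6390069.13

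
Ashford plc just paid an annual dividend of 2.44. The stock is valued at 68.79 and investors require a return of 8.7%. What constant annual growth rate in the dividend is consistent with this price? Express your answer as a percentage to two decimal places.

4.98%

P = D₀(1+g)/(r−g) ⇒ P(r−g) = D₀(1+g) ⇒ g(P+D₀) = P·r − D₀
g = (P·r − D₀)/(P + D₀) = (68.79×0.087 − 2.44) / (68.79 + 2.44) = 0.049765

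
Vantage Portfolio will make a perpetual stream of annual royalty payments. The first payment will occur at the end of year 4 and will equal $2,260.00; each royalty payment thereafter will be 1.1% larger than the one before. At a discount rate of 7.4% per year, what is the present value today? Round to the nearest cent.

$28957.10

Value at end of year 3: C₁ / (r − g) = $2,260.00 / (0.074 − 0.011) = $35,873.0159
Discount to today: PV = $35,873.0159 / (1 + 0.074)^3 = $35,873.0159 / 1.238833 = $28,957.10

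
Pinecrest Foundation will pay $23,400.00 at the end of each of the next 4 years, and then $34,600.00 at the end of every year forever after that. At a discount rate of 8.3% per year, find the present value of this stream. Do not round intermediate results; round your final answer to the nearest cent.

PV of 4-year annuity: $23,400.00 × [1 − (1+0.083)^−4] / 0.083 = 76989.02899
Perpetuity value at year 4: $34,600.00 / 0.083 = 416867.46988
PV of perpetuity: 416867.46988 / (1+0.083)^4 = 303028.99111
Total PV = 76989.02899 + 303028.99111 = 380018.02011

$380018.02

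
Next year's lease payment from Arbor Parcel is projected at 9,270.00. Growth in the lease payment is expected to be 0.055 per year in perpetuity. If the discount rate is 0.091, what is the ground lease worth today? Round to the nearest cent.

257500.00

Growing perpetuity: P = D₁ / (r − g) = 9,270.0000 / (0.091 − 0.055) = 257,500.00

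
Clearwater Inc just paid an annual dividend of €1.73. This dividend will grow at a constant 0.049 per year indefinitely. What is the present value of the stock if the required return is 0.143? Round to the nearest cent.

D₁ = D₀ × (1 + g) = €1.73 × 1.049 = €1.8148
Growing perpetuity: P = D₁ / (r − g) = €1.8148 / (0.143 − 0.049) = €19.31

€19.31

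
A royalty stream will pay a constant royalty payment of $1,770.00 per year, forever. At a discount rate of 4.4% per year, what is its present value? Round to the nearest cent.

$40227.27

Level perpetuity: PV = C / r = $1,770.00 / 0.044 = $40,227.27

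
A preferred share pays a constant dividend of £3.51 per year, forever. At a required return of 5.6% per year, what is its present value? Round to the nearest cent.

£62.68

Level perpetuity: PV = C / r = £3.51 / 0.056 = £62.68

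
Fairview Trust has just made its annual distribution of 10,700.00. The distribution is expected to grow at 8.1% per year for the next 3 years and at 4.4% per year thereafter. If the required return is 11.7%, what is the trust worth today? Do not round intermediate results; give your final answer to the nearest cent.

D_1 = 11566.70000
D_2 = 12503.60270
D_3 = 13516.39452
Terminal value at year 3: TV = D_3×(1+g_2)/(r−g_2) = 14111.11588/0.073 = 193302.95723
P_0 = D_1/(1+r)^1 + D_2/(1+r)^2 + D_3/(1+r)^3 + TV/(1+r)^3
    = 10355.14772 + 10021.40974 + 9698.42787 + 138700.80407 = 168775.78940

168775.79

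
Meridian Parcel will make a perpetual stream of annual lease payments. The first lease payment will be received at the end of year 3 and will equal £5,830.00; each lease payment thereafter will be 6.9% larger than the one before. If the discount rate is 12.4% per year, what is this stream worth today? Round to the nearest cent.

£83902.18

Value at end of year 2: C₁ / (r − g) = £5,830.00 / (0.124 − 0.069) = £106,000.0000
Discount to today: PV = £106,000.0000 / (1 + 0.124)^2 = £106,000.0000 / 1.263376 = £83,902.18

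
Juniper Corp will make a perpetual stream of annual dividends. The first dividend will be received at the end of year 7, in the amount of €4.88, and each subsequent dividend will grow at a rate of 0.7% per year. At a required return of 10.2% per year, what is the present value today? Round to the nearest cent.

Value at end of year 6: C₁ / (r − g) = €4.88 / (0.102 − 0.007) = €51.3684
Discount to today: PV = €51.3684 / (1 + 0.102)^6 = €51.3684 / 1.790975 = €28.68

€28.68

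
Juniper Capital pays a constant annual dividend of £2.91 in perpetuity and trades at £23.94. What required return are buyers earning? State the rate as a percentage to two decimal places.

P = C/r ⇒ r = C/P = £2.91/£23.94 = 0.121554

12.16%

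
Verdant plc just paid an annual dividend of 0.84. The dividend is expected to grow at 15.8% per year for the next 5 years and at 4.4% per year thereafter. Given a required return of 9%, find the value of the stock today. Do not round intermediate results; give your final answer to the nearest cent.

30.86

D_1 = 0.97272
D_2 = 1.12641
D_3 = 1.30438
D_4 = 1.51047
D_5 = 1.74913
Terminal value at year 5: TV = D_5×(1+g_2)/(r−g_2) = 1.82609/0.046 = 39.69765
P_0 = D_1/(1+r)^1 + D_2/(1+r)^2 + D_3/(1+r)^3 + D_4/(1+r)^4 + D_5/(1+r)^5 + TV/(1+r)^5
    = 0.89240 + 0.94808 + 1.00722 + 1.07006 + 1.13681 + 25.80075 = 30.85532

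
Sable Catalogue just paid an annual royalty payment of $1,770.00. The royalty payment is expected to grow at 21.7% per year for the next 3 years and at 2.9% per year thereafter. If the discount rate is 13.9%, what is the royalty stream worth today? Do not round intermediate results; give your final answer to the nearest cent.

D_1 = 2154.09000
D_2 = 2621.52753
D_3 = 3190.39900
Terminal value at year 3: TV = D_3×(1+g_2)/(r−g_2) = 3282.92058/0.11 = 29844.73250
P_0 = D_1/(1+r)^1 + D_2/(1+r)^2 + D_3/(1+r)^3 + TV/(1+r)^3
    = 1891.21159 + 2020.72388 + 2159.10533 + 20197.44892 = 26268.48972

$26268.49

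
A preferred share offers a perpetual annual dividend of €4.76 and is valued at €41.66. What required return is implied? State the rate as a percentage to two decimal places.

11.43%

P = C/r ⇒ r = C/P = €4.76/€41.66 = 0.114258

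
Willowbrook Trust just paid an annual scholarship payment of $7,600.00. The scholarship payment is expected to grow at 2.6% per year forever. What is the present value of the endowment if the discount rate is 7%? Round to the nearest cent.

$177218.18

D₁ = D₀ × (1 + g) = $7,600.00 × 1.026 = $7,797.6000
Growing perpetuity: P = D₁ / (r − g) = $7,797.6000 / (0.07 − 0.026) = $177,218.18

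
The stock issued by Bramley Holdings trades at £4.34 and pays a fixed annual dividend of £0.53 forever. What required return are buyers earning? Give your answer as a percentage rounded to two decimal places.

12.21%

P = C/r ⇒ r = C/P = £0.53/£4.34 = 0.122120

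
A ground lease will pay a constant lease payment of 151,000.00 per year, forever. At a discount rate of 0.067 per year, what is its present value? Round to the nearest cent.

Level perpetuity: PV = C / r = 151,000.00 / 0.067 = 2,253,731.34

2253731.34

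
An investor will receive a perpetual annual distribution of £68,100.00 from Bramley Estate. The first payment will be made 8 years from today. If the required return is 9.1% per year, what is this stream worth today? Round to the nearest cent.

Value at end of year 7: C / r = £68,100.00 / 0.091 = £748,351.6484
Discount to today: PV = £748,351.6484 / (1 + 0.091)^7 = £748,351.6484 / 1.839811 = £406,754.59

£406754.59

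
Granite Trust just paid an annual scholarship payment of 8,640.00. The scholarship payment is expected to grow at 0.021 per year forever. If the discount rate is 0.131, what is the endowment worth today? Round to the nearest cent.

80194.91

D₁ = D₀ × (1 + g) = 8,640.00 × 1.021 = 8,821.4400
Growing perpetuity: P = D₁ / (r − g) = 8,821.4400 / (0.131 − 0.021) = 80,194.91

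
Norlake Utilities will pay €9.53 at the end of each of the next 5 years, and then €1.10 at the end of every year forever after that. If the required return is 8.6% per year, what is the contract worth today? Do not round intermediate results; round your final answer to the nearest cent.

€45.92

PV of 5-year annuity: €9.53 × [1 − (1+0.086)^−5] / 0.086 = 37.45632
Perpetuity value at year 5: €1.10 / 0.086 = 12.79070
PV of perpetuity: 12.79070 / (1+0.086)^5 = 8.46730
Total PV = 37.45632 + 8.46730 = 45.92362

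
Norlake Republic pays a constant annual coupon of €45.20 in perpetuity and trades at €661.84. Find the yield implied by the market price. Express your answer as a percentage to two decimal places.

6.83%

P = C/r ⇒ r = C/P = €45.20/€661.84 = 0.068294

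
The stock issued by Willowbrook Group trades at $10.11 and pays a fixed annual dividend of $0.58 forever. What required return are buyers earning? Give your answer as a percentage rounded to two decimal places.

5.74%

P = C/r ⇒ r = C/P = $0.58/$10.11 = 0.057369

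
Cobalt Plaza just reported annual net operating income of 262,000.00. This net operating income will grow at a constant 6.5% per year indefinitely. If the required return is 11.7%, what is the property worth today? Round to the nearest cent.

D₁ = D₀ × (1 + g) = 262,000.00 × 1.065 = 279,030.0000
Growing perpetuity: P = D₁ / (r − g) = 279,030.0000 / (0.117 − 0.065) = 5,365,961.54

5365961.54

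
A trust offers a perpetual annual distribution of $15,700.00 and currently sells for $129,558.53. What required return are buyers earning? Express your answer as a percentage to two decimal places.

P = C/r ⇒ r = C/P = $15,700.00/$129,558.53 = 0.121181

12.12%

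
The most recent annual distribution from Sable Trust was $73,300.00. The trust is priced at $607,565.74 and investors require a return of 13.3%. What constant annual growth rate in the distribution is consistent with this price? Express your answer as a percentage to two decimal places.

P = D₀(1+g)/(r−g) ⇒ P(r−g) = D₀(1+g) ⇒ g(P+D₀) = P·r − D₀
g = (P·r − D₀)/(P + D₀) = ($607,565.74×0.133 − $73,300.00) / ($607,565.74 + $73,300.00) = 0.011025

1.10%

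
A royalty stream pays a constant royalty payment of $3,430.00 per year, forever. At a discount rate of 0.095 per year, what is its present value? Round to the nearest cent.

Level perpetuity: PV = C / r = $3,430.00 / 0.095 = $36,105.26

$36105.26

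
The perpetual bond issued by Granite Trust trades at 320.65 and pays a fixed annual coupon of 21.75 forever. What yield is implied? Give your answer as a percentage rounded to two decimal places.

6.78%

P = C/r ⇒ r = C/P = 21.75/320.65 = 0.067831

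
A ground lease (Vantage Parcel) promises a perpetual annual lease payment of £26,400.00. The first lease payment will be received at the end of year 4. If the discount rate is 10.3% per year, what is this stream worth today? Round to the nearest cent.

£191002.99

Value at end of year 3: C / r = £26,400.00 / 0.103 = £256,310.6796
Discount to today: PV = £256,310.6796 / (1 + 0.103)^3 = £256,310.6796 / 1.341920 = £191,002.99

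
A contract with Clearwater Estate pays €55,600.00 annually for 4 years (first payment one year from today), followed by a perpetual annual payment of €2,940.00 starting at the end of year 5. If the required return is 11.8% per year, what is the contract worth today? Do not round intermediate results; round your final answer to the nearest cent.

€185538.15

PV of 4-year annuity: €55,600.00 × [1 − (1+0.118)^−4] / 0.118 = 169590.44569
Perpetuity value at year 4: €2,940.00 / 0.118 = 24915.25424
PV of perpetuity: 24915.25424 / (1+0.118)^4 = 15947.70189
Total PV = 169590.44569 + 15947.70189 = 185538.14758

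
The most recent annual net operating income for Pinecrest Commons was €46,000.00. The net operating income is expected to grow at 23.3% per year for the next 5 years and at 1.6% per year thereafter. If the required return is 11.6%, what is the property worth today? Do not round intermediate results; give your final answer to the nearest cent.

€1082668.54

D_1 = 56718.00000
D_2 = 69933.29400
D_3 = 86227.75150
D_4 = 106318.81760
D_5 = 131091.10210
Terminal value at year 5: TV = D_5×(1+g_2)/(r−g_2) = 133188.55974/0.1 = 1331885.59737
P_0 = D_1/(1+r)^1 + D_2/(1+r)^2 + D_3/(1+r)^3 + D_4/(1+r)^4 + D_5/(1+r)^5 + TV/(1+r)^5
    = 50822.58065 + 56150.75442 + 62037.52706 + 68541.46135 + 75727.25972 + 769388.95876 = 1082668.54196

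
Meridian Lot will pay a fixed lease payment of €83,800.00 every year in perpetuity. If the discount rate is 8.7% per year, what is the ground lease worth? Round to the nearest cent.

Level perpetuity: PV = C / r = €83,800.00 / 0.087 = €963,218.39

€963218.39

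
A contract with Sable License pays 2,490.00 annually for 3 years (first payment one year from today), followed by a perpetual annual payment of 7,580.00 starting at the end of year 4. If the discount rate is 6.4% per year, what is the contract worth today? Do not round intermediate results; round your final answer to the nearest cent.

104931.94

PV of 3-year annuity: 2,490.00 × [1 − (1+0.064)^−3] / 0.064 = 6606.84744
Perpetuity value at year 3: 7,580.00 / 0.064 = 118437.50000
PV of perpetuity: 118437.50000 / (1+0.064)^3 = 98325.08891
Total PV = 6606.84744 + 98325.08891 = 104931.93635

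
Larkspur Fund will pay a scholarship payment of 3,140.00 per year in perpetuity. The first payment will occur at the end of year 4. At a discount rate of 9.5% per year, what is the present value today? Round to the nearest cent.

Value at end of year 3: C / r = 3,140.00 / 0.095 = 33,052.6316
Discount to today: PV = 33,052.6316 / (1 + 0.095)^3 = 33,052.6316 / 1.312932 = 25,174.66

25174.66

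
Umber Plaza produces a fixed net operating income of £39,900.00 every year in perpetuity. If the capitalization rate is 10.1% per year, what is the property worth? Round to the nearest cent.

Level perpetuity: PV = C / r = £39,900.00 / 0.101 = £395,049.50

£395049.50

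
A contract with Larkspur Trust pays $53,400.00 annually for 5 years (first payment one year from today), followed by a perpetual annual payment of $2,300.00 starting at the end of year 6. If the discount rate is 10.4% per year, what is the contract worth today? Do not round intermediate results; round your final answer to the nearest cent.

$213861.27

PV of 5-year annuity: $53,400.00 × [1 − (1+0.104)^−5] / 0.104 = 200376.32952
Perpetuity value at year 5: $2,300.00 / 0.104 = 22115.38462
PV of perpetuity: 22115.38462 / (1+0.104)^5 = 13484.94346
Total PV = 200376.32952 + 13484.94346 = 213861.27298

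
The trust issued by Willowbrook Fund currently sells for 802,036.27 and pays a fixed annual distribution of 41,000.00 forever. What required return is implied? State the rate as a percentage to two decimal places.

5.11%

P = C/r ⇒ r = C/P = 41,000.00/802,036.27 = 0.051120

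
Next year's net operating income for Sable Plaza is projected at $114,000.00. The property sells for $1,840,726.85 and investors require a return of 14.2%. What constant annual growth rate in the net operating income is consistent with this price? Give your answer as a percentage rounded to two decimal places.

8.01%

P = D₁/(r−g) ⇒ g = r − D₁/P = 0.142 − $114,000.00/$1,840,726.85 = 0.080068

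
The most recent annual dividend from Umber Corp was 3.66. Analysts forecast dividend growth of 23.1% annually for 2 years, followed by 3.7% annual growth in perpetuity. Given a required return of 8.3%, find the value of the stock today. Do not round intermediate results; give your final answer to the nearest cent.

115.49

D_1 = 4.50546
D_2 = 5.54622
Terminal value at year 2: TV = D_2×(1+g_2)/(r−g_2) = 5.75143/0.046 = 125.03112
P_0 = D_1/(1+r)^1 + D_2/(1+r)^2 + TV/(1+r)^2
    = 4.16017 + 4.72868 + 106.60098 = 115.48983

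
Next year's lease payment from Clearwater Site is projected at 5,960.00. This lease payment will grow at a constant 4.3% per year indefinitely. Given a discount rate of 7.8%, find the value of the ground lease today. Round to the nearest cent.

170285.71

Growing perpetuity: P = D₁ / (r − g) = 5,960.0000 / (0.078 − 0.043) = 170,285.71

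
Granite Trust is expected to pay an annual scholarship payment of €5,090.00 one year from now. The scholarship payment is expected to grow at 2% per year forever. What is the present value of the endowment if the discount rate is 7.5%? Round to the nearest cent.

€92545.45

Growing perpetuity: P = D₁ / (r − g) = €5,090.0000 / (0.075 − 0.02) = €92,545.45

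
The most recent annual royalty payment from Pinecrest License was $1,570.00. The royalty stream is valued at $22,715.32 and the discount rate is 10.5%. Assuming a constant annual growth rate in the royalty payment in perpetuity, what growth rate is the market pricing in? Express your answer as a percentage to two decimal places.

3.36%

P = D₀(1+g)/(r−g) ⇒ P(r−g) = D₀(1+g) ⇒ g(P+D₀) = P·r − D₀
g = (P·r − D₀)/(P + D₀) = ($22,715.32×0.105 − $1,570.00) / ($22,715.32 + $1,570.00) = 0.033564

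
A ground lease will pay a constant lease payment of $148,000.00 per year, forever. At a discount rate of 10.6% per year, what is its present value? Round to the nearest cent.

Level perpetuity: PV = C / r = $148,000.00 / 0.106 = $1,396,226.42

$1396226.42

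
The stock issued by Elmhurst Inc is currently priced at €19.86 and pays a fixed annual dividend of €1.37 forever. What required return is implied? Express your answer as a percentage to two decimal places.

P = C/r ⇒ r = C/P = €1.37/€19.86 = 0.068983

6.90%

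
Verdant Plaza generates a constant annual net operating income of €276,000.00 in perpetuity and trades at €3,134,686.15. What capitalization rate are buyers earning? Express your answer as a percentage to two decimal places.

P = C/r ⇒ r = C/P = €276,000.00/€3,134,686.15 = 0.088047

8.80%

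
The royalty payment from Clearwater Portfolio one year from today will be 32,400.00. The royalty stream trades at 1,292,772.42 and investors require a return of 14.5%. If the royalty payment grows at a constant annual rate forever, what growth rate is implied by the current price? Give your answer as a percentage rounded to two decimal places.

11.99%

P = D₁/(r−g) ⇒ g = r − D₁/P = 0.145 − 32,400.00/1,292,772.42 = 0.119938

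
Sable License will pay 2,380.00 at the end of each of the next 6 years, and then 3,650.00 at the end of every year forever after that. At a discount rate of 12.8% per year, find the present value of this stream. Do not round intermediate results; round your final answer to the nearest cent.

23410.33

PV of 6-year annuity: 2,380.00 × [1 − (1+0.128)^−6] / 0.128 = 9567.39543
Perpetuity value at year 6: 3,650.00 / 0.128 = 28515.62500
PV of perpetuity: 28515.62500 / (1+0.128)^6 = 13842.93874
Total PV = 9567.39543 + 13842.93874 = 23410.33416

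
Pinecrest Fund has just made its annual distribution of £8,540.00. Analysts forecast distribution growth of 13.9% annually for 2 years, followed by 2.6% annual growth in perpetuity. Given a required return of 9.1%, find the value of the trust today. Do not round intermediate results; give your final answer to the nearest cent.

D_1 = 9727.06000
D_2 = 11079.12134
Terminal value at year 2: TV = D_2×(1+g_2)/(r−g_2) = 11367.17849/0.065 = 174879.66915
P_0 = D_1/(1+r)^1 + D_2/(1+r)^2 + TV/(1+r)^2
    = 8915.72869 + 9307.98806 + 146923.01158 = 165146.72834

£165146.73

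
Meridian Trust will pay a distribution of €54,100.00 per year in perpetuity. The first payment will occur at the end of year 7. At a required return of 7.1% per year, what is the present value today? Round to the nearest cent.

€504896.19

Value at end of year 6: C / r = €54,100.00 / 0.071 = €761,971.8310
Discount to today: PV = €761,971.8310 / (1 + 0.071)^6 = €761,971.8310 / 1.509165 = €504,896.19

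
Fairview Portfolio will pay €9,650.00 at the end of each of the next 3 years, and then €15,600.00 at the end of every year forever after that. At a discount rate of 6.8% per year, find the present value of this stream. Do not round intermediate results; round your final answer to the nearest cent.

€213739.85

PV of 3-year annuity: €9,650.00 × [1 − (1+0.068)^−3] / 0.068 = 25417.47370
Perpetuity value at year 3: €15,600.00 / 0.068 = 229411.76471
PV of perpetuity: 229411.76471 / (1+0.068)^3 = 188322.37717
Total PV = 25417.47370 + 188322.37717 = 213739.85087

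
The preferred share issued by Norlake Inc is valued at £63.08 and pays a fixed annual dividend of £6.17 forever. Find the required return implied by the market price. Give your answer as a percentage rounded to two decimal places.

9.78%

P = C/r ⇒ r = C/P = £6.17/£63.08 = 0.097812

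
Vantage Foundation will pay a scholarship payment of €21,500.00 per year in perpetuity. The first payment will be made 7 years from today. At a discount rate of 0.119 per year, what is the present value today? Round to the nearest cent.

€92026.09

Value at end of year 6: C / r = €21,500.00 / 0.119 = €180,672.2689
Discount to today: PV = €180,672.2689 / (1 + 0.119)^6 = €180,672.2689 / 1.963272 = €92,026.09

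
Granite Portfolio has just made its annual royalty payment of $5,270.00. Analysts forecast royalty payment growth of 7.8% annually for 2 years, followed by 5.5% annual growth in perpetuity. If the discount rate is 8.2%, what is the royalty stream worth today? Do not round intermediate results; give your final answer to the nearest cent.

$214882.29

D_1 = 5681.06000
D_2 = 6124.18268
Terminal value at year 2: TV = D_2×(1+g_2)/(r−g_2) = 6461.01273/0.027 = 239296.76768
P_0 = D_1/(1+r)^1 + D_2/(1+r)^2 + TV/(1+r)^2
    = 5250.51756 + 5231.10714 + 204400.66803 = 214882.29274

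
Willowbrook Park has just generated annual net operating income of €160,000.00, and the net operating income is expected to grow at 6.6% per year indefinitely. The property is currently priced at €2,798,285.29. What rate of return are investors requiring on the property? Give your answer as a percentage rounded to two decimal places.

D₁ = €160,000.00 × 1.066 = €170,560.0000
P = D₁/(r − g) ⇒ r = D₁/P + g = €170,560.0000/€2,798,285.29 + 0.066 = 0.060952 + 0.066 = 0.126952

12.70%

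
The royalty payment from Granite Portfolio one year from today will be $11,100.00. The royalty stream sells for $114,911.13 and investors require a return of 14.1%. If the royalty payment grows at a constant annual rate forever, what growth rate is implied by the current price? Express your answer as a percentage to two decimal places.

4.44%

P = D₁/(r−g) ⇒ g = r − D₁/P = 0.141 − $11,100.00/$114,911.13 = 0.044404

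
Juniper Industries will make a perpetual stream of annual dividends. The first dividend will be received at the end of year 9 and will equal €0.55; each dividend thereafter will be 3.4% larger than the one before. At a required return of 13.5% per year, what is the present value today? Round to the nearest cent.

€1.98

Value at end of year 8: C₁ / (r − g) = €0.55 / (0.135 − 0.034) = €5.4455
Discount to today: PV = €5.4455 / (1 + 0.135)^8 = €5.4455 / 2.754019 = €1.98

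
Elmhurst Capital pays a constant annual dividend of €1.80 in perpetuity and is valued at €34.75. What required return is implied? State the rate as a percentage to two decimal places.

5.18%

P = C/r ⇒ r = C/P = €1.80/€34.75 = 0.051799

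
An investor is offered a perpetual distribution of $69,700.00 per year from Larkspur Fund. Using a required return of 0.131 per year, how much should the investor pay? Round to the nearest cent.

$532061.07

Level perpetuity: PV = C / r = $69,700.00 / 0.131 = $532,061.07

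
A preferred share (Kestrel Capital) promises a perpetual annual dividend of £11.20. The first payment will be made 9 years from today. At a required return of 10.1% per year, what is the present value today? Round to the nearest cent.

£51.36

Value at end of year 8: C / r = £11.20 / 0.101 = £110.8911
Discount to today: PV = £110.8911 / (1 + 0.101)^8 = £110.8911 / 2.159228 = £51.36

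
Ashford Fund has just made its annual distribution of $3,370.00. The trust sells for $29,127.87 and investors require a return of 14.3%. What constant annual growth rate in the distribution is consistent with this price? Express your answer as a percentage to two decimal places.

P = D₀(1+g)/(r−g) ⇒ P(r−g) = D₀(1+g) ⇒ g(P+D₀) = P·r − D₀
g = (P·r − D₀)/(P + D₀) = ($29,127.87×0.143 − $3,370.00) / ($29,127.87 + $3,370.00) = 0.024472

2.45%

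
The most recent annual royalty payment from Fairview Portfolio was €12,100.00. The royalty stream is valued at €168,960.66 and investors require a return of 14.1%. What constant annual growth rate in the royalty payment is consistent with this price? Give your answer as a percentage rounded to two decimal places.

6.47%

P = D₀(1+g)/(r−g) ⇒ P(r−g) = D₀(1+g) ⇒ g(P+D₀) = P·r − D₀
g = (P·r − D₀)/(P + D₀) = (€168,960.66×0.141 − €12,100.00) / (€168,960.66 + €12,100.00) = 0.064749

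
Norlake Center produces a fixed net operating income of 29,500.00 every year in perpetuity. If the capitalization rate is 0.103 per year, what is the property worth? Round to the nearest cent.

Level perpetuity: PV = C / r = 29,500.00 / 0.103 = 286,407.77

286407.77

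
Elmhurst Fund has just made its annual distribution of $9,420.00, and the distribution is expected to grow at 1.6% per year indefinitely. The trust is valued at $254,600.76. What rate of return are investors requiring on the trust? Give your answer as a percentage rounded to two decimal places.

D₁ = $9,420.00 × 1.016 = $9,570.7200
P = D₁/(r − g) ⇒ r = D₁/P + g = $9,570.7200/$254,600.76 + 0.016 = 0.037591 + 0.016 = 0.053591

5.36%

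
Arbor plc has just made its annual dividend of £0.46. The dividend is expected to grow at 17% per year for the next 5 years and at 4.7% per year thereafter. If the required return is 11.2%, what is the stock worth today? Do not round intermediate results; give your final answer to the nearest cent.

D_1 = 0.53820
D_2 = 0.62969
D_3 = 0.73674
D_4 = 0.86199
D_5 = 1.00853
Terminal value at year 5: TV = D_5×(1+g_2)/(r−g_2) = 1.05593/0.065 = 16.24503
P_0 = D_1/(1+r)^1 + D_2/(1+r)^2 + D_3/(1+r)^3 + D_4/(1+r)^4 + D_5/(1+r)^5 + TV/(1+r)^5
    = 0.48399 + 0.50924 + 0.53580 + 0.56374 + 0.59315 + 9.55425 = 12.24017

£12.24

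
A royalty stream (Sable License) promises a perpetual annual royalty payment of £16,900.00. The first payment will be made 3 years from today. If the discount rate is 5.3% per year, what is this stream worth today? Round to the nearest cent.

£287576.96

Value at end of year 2: C / r = £16,900.00 / 0.053 = £318,867.9245
Discount to today: PV = £318,867.9245 / (1 + 0.053)^2 = £318,867.9245 / 1.108809 = £287,576.96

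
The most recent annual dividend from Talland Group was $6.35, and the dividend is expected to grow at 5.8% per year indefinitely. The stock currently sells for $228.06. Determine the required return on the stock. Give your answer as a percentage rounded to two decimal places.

D₁ = $6.35 × 1.058 = $6.7183
P = D₁/(r − g) ⇒ r = D₁/P + g = $6.7183/$228.06 + 0.058 = 0.029458 + 0.058 = 0.087458

8.75%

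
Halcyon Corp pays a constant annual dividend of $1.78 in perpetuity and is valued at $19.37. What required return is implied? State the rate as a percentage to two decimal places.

9.19%

P = C/r ⇒ r = C/P = $1.78/$19.37 = 0.091895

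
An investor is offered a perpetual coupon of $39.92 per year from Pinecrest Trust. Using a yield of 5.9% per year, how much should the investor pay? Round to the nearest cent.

Level perpetuity: PV = C / r = $39.92 / 0.059 = $676.61

$676.61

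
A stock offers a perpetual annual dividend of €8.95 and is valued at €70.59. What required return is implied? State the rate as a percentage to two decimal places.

12.68%

P = C/r ⇒ r = C/P = €8.95/€70.59 = 0.126788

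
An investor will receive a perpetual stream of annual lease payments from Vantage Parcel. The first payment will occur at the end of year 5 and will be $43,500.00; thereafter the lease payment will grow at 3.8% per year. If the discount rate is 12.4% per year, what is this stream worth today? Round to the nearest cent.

Value at end of year 4: C₁ / (r − g) = $43,500.00 / (0.124 − 0.038) = $505,813.9535
Discount to today: PV = $505,813.9535 / (1 + 0.124)^4 = $505,813.9535 / 1.596119 = $316,902.42

$316902.42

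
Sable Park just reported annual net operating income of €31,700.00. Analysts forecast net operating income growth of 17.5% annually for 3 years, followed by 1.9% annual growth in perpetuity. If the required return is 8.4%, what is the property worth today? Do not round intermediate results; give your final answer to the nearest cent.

D_1 = 37247.50000
D_2 = 43765.81250
D_3 = 51424.82969
Terminal value at year 3: TV = D_3×(1+g_2)/(r−g_2) = 52401.90145/0.065 = 806183.09925
P_0 = D_1/(1+r)^1 + D_2/(1+r)^2 + D_3/(1+r)^3 + TV/(1+r)^3
    = 34361.16236 + 37245.72488 + 40372.44164 + 632915.66204 = 744894.99093

€744894.99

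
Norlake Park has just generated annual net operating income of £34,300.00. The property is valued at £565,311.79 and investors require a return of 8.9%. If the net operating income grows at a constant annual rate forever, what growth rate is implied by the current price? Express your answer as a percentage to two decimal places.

P = D₀(1+g)/(r−g) ⇒ P(r−g) = D₀(1+g) ⇒ g(P+D₀) = P·r − D₀
g = (P·r − D₀)/(P + D₀) = (£565,311.79×0.089 − £34,300.00) / (£565,311.79 + £34,300.00) = 0.026705

2.67%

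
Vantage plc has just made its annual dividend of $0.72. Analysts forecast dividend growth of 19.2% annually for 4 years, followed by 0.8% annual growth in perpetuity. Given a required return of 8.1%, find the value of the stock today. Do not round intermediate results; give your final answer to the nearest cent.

D_1 = 0.85824
D_2 = 1.02302
D_3 = 1.21944
D_4 = 1.45358
Terminal value at year 4: TV = D_4×(1+g_2)/(r−g_2) = 1.46520/0.073 = 20.07129
P_0 = D_1/(1+r)^1 + D_2/(1+r)^2 + D_3/(1+r)^3 + D_4/(1+r)^4 + TV/(1+r)^4
    = 0.79393 + 0.87545 + 0.96535 + 1.06447 + 14.69848 = 18.39769

$18.40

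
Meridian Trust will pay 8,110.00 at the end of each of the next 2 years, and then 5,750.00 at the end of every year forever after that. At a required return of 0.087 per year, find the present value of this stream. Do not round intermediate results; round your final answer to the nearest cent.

PV of 2-year annuity: 8,110.00 × [1 − (1+0.087)^−2] / 0.087 = 14324.65645
Perpetuity value at year 2: 5,750.00 / 0.087 = 66091.95402
PV of perpetuity: 66091.95402 / (1+0.087)^2 = 55935.75494
Total PV = 14324.65645 + 55935.75494 = 70260.41139

70260.41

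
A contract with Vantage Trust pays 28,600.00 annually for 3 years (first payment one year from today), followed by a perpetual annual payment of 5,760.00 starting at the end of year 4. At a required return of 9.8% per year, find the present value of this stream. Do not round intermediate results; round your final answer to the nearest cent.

PV of 3-year annuity: 28,600.00 × [1 − (1+0.098)^−3] / 0.098 = 71375.14377
Perpetuity value at year 3: 5,760.00 / 0.098 = 58775.51020
PV of perpetuity: 58775.51020 / (1+0.098)^3 = 44400.65607
Total PV = 71375.14377 + 44400.65607 = 115775.79985

115775.80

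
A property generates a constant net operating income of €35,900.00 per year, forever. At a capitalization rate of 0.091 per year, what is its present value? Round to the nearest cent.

Level perpetuity: PV = C / r = €35,900.00 / 0.091 = €394,505.49

€394505.49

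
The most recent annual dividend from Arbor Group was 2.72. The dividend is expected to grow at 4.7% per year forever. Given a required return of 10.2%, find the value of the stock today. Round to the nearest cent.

D₁ = D₀ × (1 + g) = 2.72 × 1.047 = 2.8478
Growing perpetuity: P = D₁ / (r − g) = 2.8478 / (0.102 − 0.047) = 51.78

51.78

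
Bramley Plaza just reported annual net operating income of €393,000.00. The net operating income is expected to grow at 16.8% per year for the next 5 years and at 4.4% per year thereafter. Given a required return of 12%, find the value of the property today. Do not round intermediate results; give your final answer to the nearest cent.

€8891467.96

D_1 = 459024.00000
D_2 = 536140.03200
D_3 = 626211.55738
D_4 = 731415.09902
D_5 = 854292.83565
Terminal value at year 5: TV = D_5×(1+g_2)/(r−g_2) = 891881.72042/0.076 = 11735285.79498
P_0 = D_1/(1+r)^1 + D_2/(1+r)^2 + D_3/(1+r)^3 + D_4/(1+r)^4 + D_5/(1+r)^5 + TV/(1+r)^5
    = 409842.85714 + 427407.55102 + 445725.01749 + 464827.51824 + 484748.69760 + 6658916.31960 = 8891467.96110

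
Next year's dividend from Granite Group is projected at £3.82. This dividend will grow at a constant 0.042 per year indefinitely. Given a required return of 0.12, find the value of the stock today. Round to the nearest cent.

£48.97

Growing perpetuity: P = D₁ / (r − g) = £3.8200 / (0.12 − 0.042) = £48.97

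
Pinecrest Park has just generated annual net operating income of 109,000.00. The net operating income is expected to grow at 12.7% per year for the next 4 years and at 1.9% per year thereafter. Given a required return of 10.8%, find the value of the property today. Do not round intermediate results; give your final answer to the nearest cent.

1790832.63

D_1 = 122843.00000
D_2 = 138444.06100
D_3 = 156026.45675
D_4 = 175841.81675
Terminal value at year 4: TV = D_4×(1+g_2)/(r−g_2) = 179182.81127/0.089 = 2013290.01429
P_0 = D_1/(1+r)^1 + D_2/(1+r)^2 + D_3/(1+r)^3 + D_4/(1+r)^4 + TV/(1+r)^4
    = 110869.13357 + 112770.31908 + 114704.10614 + 116671.05381 + 1335818.02054 = 1790832.63314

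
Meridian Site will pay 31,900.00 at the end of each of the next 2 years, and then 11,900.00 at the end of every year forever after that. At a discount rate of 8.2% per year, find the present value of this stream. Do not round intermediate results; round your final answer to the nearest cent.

PV of 2-year annuity: 31,900.00 × [1 − (1+0.082)^−2] / 0.082 = 56730.53598
Perpetuity value at year 2: 11,900.00 / 0.082 = 145121.95122
PV of perpetuity: 145121.95122 / (1+0.082)^2 = 123959.14940
Total PV = 56730.53598 + 123959.14940 = 180689.68537

180689.69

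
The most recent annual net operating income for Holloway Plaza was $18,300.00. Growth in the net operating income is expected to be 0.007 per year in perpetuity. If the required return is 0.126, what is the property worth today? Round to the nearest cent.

D₁ = D₀ × (1 + g) = $18,300.00 × 1.007 = $18,428.1000
Growing perpetuity: P = D₁ / (r − g) = $18,428.1000 / (0.126 − 0.007) = $154,857.98

$154857.98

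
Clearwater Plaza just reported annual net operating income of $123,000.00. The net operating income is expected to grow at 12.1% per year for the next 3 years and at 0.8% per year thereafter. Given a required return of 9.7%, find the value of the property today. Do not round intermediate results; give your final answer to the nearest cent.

$1871908.91

D_1 = 137883.00000
D_2 = 154566.84300
D_3 = 173269.43100
Terminal value at year 3: TV = D_3×(1+g_2)/(r−g_2) = 174655.58645/0.089 = 1962422.31967
P_0 = D_1/(1+r)^1 + D_2/(1+r)^2 + D_3/(1+r)^3 + TV/(1+r)^3
    = 125690.97539 + 128440.82353 + 131250.83243 + 1486526.28189 = 1871908.91323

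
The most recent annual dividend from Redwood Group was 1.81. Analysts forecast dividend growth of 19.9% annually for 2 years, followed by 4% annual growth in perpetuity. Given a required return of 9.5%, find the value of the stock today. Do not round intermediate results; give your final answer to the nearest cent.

45.19

D_1 = 2.17019
D_2 = 2.60206
Terminal value at year 2: TV = D_2×(1+g_2)/(r−g_2) = 2.70614/0.055 = 49.20255
P_0 = D_1/(1+r)^1 + D_2/(1+r)^2 + TV/(1+r)^2
    = 1.98191 + 2.17014 + 41.03546 = 45.18752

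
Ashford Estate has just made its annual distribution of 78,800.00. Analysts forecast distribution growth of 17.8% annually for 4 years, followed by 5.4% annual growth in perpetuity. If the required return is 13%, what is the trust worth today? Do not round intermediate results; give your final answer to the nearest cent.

1640810.94

D_1 = 92826.40000
D_2 = 109349.49920
D_3 = 128813.71006
D_4 = 151742.55045
Terminal value at year 4: TV = D_4×(1+g_2)/(r−g_2) = 159936.64817/0.076 = 2104429.58121
P_0 = D_1/(1+r)^1 + D_2/(1+r)^2 + D_3/(1+r)^3 + D_4/(1+r)^4 + TV/(1+r)^4
    = 82147.25664 + 85636.69763 + 89274.36266 + 93066.54798 + 1290686.07324 = 1640810.93814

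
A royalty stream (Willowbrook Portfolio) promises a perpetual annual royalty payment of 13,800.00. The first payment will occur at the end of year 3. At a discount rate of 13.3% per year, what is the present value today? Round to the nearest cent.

80829.08

Value at end of year 2: C / r = 13,800.00 / 0.133 = 103,759.3985
Discount to today: PV = 103,759.3985 / (1 + 0.133)^2 = 103,759.3985 / 1.283689 = 80,829.08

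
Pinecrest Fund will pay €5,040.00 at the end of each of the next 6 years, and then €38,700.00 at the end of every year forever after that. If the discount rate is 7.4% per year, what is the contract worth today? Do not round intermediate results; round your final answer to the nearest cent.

PV of 6-year annuity: €5,040.00 × [1 − (1+0.074)^−6] / 0.074 = 23729.55603
Perpetuity value at year 6: €38,700.00 / 0.074 = 522972.97297
PV of perpetuity: 522972.97297 / (1+0.074)^6 = 340763.88200
Total PV = 23729.55603 + 340763.88200 = 364493.43803

€364493.44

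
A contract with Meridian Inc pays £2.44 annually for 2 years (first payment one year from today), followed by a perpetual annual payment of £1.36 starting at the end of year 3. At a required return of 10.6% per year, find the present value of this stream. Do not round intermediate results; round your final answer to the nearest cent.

PV of 2-year annuity: £2.44 × [1 − (1+0.106)^−2] / 0.106 = 4.20086
Perpetuity value at year 2: £1.36 / 0.106 = 12.83019
PV of perpetuity: 12.83019 / (1+0.106)^2 = 10.48873
Total PV = 4.20086 + 10.48873 = 14.68958

£14.69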